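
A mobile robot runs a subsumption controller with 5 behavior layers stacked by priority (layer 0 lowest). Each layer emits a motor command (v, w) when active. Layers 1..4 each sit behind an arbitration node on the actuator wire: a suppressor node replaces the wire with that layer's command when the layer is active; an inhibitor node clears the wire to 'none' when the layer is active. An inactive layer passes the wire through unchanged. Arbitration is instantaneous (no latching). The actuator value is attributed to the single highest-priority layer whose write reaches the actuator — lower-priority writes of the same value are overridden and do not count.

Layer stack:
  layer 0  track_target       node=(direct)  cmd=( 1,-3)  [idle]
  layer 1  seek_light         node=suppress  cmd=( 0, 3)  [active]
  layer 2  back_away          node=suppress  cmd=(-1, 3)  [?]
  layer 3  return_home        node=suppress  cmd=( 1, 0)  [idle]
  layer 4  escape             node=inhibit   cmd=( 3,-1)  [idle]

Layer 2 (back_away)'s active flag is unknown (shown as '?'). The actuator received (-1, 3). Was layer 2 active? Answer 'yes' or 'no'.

If layer 2 is active=yes:
  actuator would be (-1, 3)
If layer 2 is active=no:
  actuator would be (0, 3)
Observed (-1, 3), so layer 2 was active.

yes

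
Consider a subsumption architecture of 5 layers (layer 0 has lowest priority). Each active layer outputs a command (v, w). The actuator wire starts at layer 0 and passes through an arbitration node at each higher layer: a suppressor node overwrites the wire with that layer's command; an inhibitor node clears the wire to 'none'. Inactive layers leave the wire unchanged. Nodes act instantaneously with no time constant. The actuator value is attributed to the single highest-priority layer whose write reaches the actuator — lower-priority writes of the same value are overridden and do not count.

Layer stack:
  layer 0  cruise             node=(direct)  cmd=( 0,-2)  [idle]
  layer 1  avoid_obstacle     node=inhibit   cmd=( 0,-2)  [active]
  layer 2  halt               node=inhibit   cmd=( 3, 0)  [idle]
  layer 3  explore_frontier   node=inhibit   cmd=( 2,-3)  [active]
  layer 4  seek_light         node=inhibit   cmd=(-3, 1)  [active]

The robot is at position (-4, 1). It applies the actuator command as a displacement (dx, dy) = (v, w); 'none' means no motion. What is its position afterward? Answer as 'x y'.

layer 0 (cruise) idle — none
layer 1 (avoid_obstacle) active — inhibits: none
layer 2 (halt) idle — unchanged: none
layer 3 (explore_frontier) active — inhibits: none
layer 4 (seek_light) active — inhibits: none
→ actuator none
position: (-4, 1) + none = (-4, 1)

-4 1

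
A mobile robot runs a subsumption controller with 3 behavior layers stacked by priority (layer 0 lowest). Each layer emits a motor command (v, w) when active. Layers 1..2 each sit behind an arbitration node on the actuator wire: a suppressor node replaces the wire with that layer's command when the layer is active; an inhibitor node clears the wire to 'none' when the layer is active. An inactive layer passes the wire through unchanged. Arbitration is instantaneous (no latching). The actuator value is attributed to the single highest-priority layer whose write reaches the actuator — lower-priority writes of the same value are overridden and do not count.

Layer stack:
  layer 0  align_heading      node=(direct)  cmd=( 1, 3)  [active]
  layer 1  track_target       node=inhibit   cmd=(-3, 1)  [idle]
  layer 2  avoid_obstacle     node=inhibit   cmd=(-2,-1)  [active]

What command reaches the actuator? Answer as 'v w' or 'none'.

none

layer 0 (align_heading) active — direct: (1, 3)
layer 1 (track_target) idle — unchanged: (1, 3)
layer 2 (avoid_obstacle) active — inhibits: none
→ actuator none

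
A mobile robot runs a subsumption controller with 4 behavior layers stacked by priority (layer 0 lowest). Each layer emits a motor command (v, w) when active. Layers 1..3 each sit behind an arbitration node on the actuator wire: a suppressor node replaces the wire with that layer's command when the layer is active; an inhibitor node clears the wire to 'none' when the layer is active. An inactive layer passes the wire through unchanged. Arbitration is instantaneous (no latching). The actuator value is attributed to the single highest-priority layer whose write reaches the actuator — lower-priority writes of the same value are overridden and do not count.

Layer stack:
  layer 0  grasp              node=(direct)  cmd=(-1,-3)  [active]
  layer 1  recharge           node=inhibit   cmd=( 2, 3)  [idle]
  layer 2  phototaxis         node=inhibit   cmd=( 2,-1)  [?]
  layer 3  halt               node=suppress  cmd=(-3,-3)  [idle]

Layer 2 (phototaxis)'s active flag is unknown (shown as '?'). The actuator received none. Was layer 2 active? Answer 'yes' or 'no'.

If layer 2 is active=yes:
  actuator would be none
If layer 2 is active=no:
  actuator would be (-1, -3)
Observed none, so layer 2 was active.

yes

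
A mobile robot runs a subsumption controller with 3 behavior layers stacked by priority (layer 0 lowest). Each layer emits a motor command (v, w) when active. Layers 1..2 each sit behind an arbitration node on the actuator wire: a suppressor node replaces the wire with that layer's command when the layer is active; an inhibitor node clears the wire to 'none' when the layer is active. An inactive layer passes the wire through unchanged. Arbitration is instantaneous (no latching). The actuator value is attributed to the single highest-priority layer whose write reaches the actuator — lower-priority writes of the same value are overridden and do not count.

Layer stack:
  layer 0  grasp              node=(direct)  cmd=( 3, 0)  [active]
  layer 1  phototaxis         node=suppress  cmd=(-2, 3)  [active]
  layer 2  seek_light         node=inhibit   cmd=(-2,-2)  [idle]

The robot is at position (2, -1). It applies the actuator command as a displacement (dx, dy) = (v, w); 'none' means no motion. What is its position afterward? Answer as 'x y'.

[0] grasp on; wire := (3, 0)
[1] phototaxis on (suppress); wire := (-2, 3)
[2] seek_light off; pass (-2, 3)
output (-2, 3)
position: (2, -1) + (-2, 3) = (0, 2)

0 2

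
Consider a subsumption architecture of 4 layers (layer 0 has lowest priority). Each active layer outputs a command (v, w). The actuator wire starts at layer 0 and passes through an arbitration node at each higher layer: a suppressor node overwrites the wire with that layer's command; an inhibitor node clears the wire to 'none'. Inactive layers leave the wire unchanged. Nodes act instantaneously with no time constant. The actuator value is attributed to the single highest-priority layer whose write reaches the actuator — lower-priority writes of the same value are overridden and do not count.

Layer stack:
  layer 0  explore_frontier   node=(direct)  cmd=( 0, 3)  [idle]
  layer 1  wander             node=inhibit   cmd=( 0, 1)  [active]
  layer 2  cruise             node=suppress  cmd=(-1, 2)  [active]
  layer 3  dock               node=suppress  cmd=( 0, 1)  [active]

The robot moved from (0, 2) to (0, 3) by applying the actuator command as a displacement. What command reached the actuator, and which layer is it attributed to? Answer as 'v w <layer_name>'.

0 1 dock

displacement = (0, 3) − (0, 2) = (0, 1)
L0 explore_frontier: idle → wire = none
L1 wander: active, inhibitor → wire = none
L2 cruise: active, suppressor → wire = (-1, 2)
L3 dock: active, suppressor → wire = (0, 1)
actuator = (0, 1) — from layer 3 (dock)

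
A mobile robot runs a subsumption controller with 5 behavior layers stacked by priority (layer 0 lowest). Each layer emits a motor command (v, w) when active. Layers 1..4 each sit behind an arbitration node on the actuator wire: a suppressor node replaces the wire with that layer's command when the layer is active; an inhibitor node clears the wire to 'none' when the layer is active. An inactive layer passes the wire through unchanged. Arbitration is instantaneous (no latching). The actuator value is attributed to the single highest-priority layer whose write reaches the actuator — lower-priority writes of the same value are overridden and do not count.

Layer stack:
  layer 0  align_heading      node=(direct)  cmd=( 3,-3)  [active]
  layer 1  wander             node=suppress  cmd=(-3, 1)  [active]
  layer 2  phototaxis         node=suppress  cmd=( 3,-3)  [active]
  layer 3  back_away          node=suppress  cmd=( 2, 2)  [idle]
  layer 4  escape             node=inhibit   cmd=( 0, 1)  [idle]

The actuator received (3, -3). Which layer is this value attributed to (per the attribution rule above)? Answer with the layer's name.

phototaxis

L0 align_heading: active, feeds wire = (3, -3)
L1 wander: active, suppressor → wire = (-3, 1)
L2 phototaxis: active, suppressor → wire = (3, -3)
L3 back_away: idle → wire stays (3, -3)
L4 escape: idle → wire stays (3, -3)
actuator = (3, -3)
last writer: layer 2 = phototaxis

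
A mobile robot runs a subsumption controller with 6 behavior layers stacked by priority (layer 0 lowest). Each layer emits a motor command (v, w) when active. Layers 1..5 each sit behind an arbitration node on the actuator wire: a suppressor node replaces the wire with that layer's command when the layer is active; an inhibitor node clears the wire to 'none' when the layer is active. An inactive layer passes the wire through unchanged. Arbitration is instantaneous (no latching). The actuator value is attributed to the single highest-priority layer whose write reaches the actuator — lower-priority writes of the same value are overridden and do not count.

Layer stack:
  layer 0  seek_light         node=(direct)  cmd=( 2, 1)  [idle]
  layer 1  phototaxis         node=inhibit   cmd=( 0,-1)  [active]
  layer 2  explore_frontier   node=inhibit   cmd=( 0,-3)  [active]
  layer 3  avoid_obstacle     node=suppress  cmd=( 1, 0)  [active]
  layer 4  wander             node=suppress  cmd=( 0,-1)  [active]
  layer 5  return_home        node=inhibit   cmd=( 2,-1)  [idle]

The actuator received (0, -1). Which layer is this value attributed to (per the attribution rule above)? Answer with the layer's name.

[0] seek_light off; wire := none
[1] phototaxis on (inhibit); wire := none
[2] explore_frontier on (inhibit); wire := none
[3] avoid_obstacle on (suppress); wire := (1, 0)
[4] wander on (suppress); wire := (0, -1)
[5] return_home off; pass (0, -1)
output (0, -1)
last writer: layer 4 = wander

wander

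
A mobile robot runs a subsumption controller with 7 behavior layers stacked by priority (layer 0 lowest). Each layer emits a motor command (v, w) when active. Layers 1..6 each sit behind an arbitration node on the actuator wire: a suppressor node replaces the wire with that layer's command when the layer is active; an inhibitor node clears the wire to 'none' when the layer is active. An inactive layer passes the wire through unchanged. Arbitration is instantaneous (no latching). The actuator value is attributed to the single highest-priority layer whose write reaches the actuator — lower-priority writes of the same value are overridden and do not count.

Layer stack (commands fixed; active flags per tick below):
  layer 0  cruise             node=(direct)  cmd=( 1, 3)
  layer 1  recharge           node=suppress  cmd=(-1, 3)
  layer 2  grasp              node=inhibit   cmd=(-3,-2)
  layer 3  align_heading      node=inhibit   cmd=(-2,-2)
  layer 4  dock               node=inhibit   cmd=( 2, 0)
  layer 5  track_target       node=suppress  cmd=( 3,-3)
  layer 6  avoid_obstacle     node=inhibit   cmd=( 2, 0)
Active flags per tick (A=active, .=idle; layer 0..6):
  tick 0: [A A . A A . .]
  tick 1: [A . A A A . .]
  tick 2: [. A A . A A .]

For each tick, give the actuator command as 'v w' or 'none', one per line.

tick 0:
  layer 0 (cruise) active — direct: (1, 3)
  layer 1 (recharge) active — suppresses: (-1, 3)
  layer 2 (grasp) idle — unchanged: (-1, 3)
  layer 3 (align_heading) active — inhibits: none
  layer 4 (dock) active — inhibits: none
  layer 5 (track_target) idle — unchanged: none
  layer 6 (avoid_obstacle) idle — unchanged: none
  → actuator none
tick 1:
  layer 0 (cruise) active — direct: (1, 3)
  layer 1 (recharge) idle — unchanged: (1, 3)
  layer 2 (grasp) active — inhibits: none
  layer 3 (align_heading) active — inhibits: none
  layer 4 (dock) active — inhibits: none
  layer 5 (track_target) idle — unchanged: none
  layer 6 (avoid_obstacle) idle — unchanged: none
  → actuator none
tick 2:
  layer 0 (cruise) idle — none
  layer 1 (recharge) active — suppresses: (-1, 3)
  layer 2 (grasp) active — inhibits: none
  layer 3 (align_heading) idle — unchanged: none
  layer 4 (dock) active — inhibits: none
  layer 5 (track_target) active — suppresses: (3, -3)
  layer 6 (avoid_obstacle) idle — unchanged: (3, -3)
  → actuator (3, -3)

none
none
3 -3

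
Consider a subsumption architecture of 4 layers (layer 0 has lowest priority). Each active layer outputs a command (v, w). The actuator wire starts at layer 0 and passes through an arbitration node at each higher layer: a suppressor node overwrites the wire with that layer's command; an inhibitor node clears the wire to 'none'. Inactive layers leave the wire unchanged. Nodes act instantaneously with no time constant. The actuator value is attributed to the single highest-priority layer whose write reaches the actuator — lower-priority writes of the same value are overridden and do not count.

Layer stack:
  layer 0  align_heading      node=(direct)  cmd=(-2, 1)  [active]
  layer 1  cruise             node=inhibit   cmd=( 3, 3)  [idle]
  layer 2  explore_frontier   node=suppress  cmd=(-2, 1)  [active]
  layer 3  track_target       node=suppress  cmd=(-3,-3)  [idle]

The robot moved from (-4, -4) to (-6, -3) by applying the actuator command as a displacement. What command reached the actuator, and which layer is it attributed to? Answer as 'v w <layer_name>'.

-2 1 explore_frontier

displacement = (-6, -3) − (-4, -4) = (-2, 1)
[0] align_heading on; wire := (-2, 1)
[1] cruise off; pass (-2, 1)
[2] explore_frontier on (suppress); wire := (-2, 1)
[3] track_target off; pass (-2, 1)
output (-2, 1) — from layer 2 (explore_frontier)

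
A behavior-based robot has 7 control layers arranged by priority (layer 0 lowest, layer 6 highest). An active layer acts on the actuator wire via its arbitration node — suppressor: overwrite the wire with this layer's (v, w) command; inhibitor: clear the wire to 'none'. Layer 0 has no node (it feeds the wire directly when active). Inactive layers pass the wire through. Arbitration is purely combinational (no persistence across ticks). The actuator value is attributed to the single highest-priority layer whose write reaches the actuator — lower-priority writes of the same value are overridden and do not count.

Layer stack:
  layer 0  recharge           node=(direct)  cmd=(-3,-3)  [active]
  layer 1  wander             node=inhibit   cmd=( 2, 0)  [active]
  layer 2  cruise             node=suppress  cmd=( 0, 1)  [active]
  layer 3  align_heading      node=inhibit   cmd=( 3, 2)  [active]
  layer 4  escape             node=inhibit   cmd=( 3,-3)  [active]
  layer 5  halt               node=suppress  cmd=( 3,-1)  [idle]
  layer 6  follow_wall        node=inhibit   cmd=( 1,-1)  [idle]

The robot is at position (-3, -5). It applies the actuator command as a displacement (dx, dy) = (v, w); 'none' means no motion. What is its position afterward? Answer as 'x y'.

L0 recharge: active, feeds wire = (-3, -3)
L1 wander: active, inhibitor → wire = none
L2 cruise: active, suppressor → wire = (0, 1)
L3 align_heading: active, inhibitor → wire = none
L4 escape: active, inhibitor → wire = none
L5 halt: idle → wire stays none
L6 follow_wall: idle → wire stays none
actuator = none
position: (-3, -5) + none = (-3, -5)

-3 -5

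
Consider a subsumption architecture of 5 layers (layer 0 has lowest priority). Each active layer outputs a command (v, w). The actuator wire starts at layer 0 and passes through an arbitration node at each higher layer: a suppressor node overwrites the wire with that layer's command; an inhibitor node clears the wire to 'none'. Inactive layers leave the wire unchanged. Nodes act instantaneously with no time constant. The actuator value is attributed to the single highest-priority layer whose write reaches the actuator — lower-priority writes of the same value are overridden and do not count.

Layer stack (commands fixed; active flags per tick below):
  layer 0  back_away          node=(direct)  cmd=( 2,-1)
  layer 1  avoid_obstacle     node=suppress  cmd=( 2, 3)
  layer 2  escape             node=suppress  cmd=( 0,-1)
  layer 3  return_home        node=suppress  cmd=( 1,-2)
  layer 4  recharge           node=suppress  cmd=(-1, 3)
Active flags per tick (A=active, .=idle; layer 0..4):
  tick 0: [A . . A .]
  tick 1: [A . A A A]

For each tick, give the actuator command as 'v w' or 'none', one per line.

tick 0:
  [0] back_away on; wire := (2, -1)
  [1] avoid_obstacle off; pass (2, -1)
  [2] escape off; pass (2, -1)
  [3] return_home on (suppress); wire := (1, -2)
  [4] recharge off; pass (1, -2)
  output (1, -2)
tick 1:
  [0] back_away on; wire := (2, -1)
  [1] avoid_obstacle off; pass (2, -1)
  [2] escape on (suppress); wire := (0, -1)
  [3] return_home on (suppress); wire := (1, -2)
  [4] recharge on (suppress); wire := (-1, 3)
  output (-1, 3)

1 -2
-1 3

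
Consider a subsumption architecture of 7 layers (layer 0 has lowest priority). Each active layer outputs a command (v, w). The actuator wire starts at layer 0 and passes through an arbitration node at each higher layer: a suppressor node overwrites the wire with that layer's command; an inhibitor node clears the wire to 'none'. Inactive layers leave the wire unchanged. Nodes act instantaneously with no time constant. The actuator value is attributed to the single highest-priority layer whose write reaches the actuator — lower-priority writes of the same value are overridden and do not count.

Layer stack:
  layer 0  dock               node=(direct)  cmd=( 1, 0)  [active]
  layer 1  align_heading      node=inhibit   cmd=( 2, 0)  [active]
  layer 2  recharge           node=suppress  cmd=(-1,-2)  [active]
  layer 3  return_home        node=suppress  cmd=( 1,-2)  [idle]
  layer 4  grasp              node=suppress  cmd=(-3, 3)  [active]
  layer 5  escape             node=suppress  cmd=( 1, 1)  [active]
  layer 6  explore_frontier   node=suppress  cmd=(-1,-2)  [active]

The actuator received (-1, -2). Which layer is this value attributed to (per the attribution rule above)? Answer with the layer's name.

explore_frontier

[0] dock on; wire := (1, 0)
[1] align_heading on (inhibit); wire := none
[2] recharge on (suppress); wire := (-1, -2)
[3] return_home off; pass (-1, -2)
[4] grasp on (suppress); wire := (-3, 3)
[5] escape on (suppress); wire := (1, 1)
[6] explore_frontier on (suppress); wire := (-1, -2)
output (-1, -2)
last writer: layer 6 = explore_frontier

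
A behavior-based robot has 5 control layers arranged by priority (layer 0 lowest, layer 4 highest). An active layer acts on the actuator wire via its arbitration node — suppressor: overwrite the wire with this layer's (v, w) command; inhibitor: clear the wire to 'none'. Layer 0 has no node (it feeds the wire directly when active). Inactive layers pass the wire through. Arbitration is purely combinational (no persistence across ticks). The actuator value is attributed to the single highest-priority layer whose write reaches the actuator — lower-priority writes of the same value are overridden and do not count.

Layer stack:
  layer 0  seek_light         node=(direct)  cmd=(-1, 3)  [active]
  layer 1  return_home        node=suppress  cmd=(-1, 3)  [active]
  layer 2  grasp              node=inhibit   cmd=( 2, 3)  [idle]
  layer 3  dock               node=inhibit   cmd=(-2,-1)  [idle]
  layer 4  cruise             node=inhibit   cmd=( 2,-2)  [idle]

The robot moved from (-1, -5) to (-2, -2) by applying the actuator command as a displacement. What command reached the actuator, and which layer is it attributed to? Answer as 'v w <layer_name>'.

-1 3 return_home

displacement = (-2, -2) − (-1, -5) = (-1, 3)
[0] seek_light on; wire := (-1, 3)
[1] return_home on (suppress); wire := (-1, 3)
[2] grasp off; pass (-1, 3)
[3] dock off; pass (-1, 3)
[4] cruise off; pass (-1, 3)
output (-1, 3) — from layer 1 (return_home)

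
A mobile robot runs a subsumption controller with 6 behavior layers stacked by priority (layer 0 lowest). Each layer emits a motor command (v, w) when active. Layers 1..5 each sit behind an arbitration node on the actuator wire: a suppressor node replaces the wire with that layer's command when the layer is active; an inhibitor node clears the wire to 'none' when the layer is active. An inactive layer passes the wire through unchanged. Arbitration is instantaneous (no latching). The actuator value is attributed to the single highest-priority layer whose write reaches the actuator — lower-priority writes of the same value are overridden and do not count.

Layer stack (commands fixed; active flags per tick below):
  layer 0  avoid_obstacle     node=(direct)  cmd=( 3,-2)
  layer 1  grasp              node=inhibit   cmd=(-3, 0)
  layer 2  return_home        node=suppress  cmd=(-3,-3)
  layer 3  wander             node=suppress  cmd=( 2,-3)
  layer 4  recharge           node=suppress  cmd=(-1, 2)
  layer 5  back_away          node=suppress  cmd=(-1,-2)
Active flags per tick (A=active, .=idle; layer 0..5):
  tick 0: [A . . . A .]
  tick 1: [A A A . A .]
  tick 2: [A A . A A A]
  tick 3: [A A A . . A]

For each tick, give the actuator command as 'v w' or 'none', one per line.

-1 2
-1 2
-1 -2
-1 -2

tick 0:
  [0] avoid_obstacle on; wire := (3, -2)
  [1] grasp off; pass (3, -2)
  [2] return_home off; pass (3, -2)
  [3] wander off; pass (3, -2)
  [4] recharge on (suppress); wire := (-1, 2)
  [5] back_away off; pass (-1, 2)
  output (-1, 2)
tick 1:
  [0] avoid_obstacle on; wire := (3, -2)
  [1] grasp on (inhibit); wire := none
  [2] return_home on (suppress); wire := (-3, -3)
  [3] wander off; pass (-3, -3)
  [4] recharge on (suppress); wire := (-1, 2)
  [5] back_away off; pass (-1, 2)
  output (-1, 2)
tick 2:
  [0] avoid_obstacle on; wire := (3, -2)
  [1] grasp on (inhibit); wire := none
  [2] return_home off; pass none
  [3] wander on (suppress); wire := (2, -3)
  [4] recharge on (suppress); wire := (-1, 2)
  [5] back_away on (suppress); wire := (-1, -2)
  output (-1, -2)
tick 3:
  [0] avoid_obstacle on; wire := (3, -2)
  [1] grasp on (inhibit); wire := none
  [2] return_home on (suppress); wire := (-3, -3)
  [3] wander off; pass (-3, -3)
  [4] recharge off; pass (-3, -3)
  [5] back_away on (suppress); wire := (-1, -2)
  output (-1, -2)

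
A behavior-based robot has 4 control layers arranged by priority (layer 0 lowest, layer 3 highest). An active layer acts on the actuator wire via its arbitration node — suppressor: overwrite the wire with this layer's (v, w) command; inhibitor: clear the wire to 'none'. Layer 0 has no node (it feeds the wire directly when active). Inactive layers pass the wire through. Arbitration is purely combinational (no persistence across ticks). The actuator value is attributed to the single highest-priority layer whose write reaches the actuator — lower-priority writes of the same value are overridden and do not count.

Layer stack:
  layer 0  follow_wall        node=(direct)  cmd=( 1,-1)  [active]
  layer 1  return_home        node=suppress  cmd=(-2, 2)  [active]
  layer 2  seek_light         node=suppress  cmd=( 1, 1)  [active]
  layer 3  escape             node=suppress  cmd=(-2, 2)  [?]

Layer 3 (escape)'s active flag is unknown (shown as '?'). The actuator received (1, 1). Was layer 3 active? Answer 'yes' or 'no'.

no

If layer 3 is active=yes:
  actuator would be (-2, 2)
If layer 3 is active=no:
  actuator would be (1, 1)
Observed (1, 1), so layer 3 was idle.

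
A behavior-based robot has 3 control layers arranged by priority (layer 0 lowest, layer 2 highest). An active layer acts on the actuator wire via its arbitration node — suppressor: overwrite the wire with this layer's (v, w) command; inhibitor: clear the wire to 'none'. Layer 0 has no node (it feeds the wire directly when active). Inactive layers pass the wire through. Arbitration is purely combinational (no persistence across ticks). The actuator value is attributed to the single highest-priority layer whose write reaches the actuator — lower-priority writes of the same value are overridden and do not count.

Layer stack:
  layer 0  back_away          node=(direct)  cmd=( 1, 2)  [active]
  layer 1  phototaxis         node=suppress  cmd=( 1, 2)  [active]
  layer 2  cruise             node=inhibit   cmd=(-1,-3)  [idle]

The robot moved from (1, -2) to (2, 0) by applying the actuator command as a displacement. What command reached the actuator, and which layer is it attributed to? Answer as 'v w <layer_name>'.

1 2 phototaxis

displacement = (2, 0) − (1, -2) = (1, 2)
L0 back_away: active, feeds wire = (1, 2)
L1 phototaxis: active, suppressor → wire = (1, 2)
L2 cruise: idle → wire stays (1, 2)
actuator = (1, 2) — from layer 1 (phototaxis)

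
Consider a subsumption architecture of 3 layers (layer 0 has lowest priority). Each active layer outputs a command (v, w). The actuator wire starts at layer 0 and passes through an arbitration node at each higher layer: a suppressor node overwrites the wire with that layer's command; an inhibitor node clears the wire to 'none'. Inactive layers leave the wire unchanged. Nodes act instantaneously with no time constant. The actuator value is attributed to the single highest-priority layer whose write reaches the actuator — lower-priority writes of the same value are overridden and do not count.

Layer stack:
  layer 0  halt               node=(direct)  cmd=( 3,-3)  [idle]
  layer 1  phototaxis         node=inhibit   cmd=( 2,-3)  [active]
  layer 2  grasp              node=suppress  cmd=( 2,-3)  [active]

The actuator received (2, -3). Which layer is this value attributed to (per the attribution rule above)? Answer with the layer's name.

grasp

L0 halt: idle → wire = none
L1 phototaxis: active, inhibitor → wire = none
L2 grasp: active, suppressor → wire = (2, -3)
actuator = (2, -3)
last writer: layer 2 = grasp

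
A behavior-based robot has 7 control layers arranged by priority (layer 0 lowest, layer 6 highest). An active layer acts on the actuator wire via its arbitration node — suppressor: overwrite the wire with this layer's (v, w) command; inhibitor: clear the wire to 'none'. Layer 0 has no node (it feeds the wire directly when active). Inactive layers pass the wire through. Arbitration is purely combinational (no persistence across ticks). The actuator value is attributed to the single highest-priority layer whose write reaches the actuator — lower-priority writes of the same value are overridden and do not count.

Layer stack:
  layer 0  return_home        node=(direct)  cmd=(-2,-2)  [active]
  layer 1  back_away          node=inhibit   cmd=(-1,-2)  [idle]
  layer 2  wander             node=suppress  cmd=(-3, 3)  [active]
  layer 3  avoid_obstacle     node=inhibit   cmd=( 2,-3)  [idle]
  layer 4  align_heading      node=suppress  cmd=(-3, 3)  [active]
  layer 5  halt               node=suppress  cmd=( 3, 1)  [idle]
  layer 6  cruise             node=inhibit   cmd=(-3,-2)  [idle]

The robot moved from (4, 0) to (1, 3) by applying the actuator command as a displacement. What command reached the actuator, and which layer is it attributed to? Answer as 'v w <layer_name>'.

displacement = (1, 3) − (4, 0) = (-3, 3)
layer 0 (return_home) active — direct: (-2, -2)
layer 1 (back_away) idle — unchanged: (-2, -2)
layer 2 (wander) active — suppresses: (-3, 3)
layer 3 (avoid_obstacle) idle — unchanged: (-3, 3)
layer 4 (align_heading) active — suppresses: (-3, 3)
layer 5 (halt) idle — unchanged: (-3, 3)
layer 6 (cruise) idle — unchanged: (-3, 3)
→ actuator (-3, 3) — from layer 4 (align_heading)

-3 3 align_heading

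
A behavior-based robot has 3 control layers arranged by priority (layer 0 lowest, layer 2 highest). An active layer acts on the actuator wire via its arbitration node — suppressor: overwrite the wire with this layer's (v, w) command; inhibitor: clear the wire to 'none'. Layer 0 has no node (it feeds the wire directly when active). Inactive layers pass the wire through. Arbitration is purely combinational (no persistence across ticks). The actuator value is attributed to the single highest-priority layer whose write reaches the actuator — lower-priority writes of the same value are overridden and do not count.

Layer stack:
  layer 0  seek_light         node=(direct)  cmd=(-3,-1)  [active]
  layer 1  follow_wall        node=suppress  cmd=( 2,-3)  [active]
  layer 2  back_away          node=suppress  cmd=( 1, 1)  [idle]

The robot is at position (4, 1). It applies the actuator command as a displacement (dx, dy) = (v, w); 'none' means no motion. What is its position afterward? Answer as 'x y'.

6 -2

[0] seek_light on; wire := (-3, -1)
[1] follow_wall on (suppress); wire := (2, -3)
[2] back_away off; pass (2, -3)
output (2, -3)
position: (4, 1) + (2, -3) = (6, -2)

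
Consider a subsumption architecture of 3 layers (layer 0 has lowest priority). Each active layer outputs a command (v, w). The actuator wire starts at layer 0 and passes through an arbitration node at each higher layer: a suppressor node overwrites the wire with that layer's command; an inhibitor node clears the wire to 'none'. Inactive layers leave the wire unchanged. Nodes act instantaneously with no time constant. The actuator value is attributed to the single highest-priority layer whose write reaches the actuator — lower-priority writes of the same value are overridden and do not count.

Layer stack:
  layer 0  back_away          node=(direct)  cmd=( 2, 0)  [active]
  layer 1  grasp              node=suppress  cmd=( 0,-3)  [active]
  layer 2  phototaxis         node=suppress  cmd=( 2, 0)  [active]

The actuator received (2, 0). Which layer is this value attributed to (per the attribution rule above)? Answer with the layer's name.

phototaxis

layer 0 (back_away) active — direct: (2, 0)
layer 1 (grasp) active — suppresses: (0, -3)
layer 2 (phototaxis) active — suppresses: (2, 0)
→ actuator (2, 0)
last writer: layer 2 = phototaxis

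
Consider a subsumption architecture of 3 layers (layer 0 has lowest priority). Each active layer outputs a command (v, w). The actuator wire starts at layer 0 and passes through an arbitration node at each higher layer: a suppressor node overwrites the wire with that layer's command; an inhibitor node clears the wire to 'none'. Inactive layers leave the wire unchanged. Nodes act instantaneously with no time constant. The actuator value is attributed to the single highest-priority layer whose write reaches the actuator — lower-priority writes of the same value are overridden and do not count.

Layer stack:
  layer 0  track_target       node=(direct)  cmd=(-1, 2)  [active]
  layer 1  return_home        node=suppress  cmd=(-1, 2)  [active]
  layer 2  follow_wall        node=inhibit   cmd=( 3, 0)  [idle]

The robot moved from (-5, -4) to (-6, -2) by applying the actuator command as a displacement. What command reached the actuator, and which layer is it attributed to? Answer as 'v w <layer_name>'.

-1 2 return_home

displacement = (-6, -2) − (-5, -4) = (-1, 2)
[0] track_target on; wire := (-1, 2)
[1] return_home on (suppress); wire := (-1, 2)
[2] follow_wall off; pass (-1, 2)
output (-1, 2) — from layer 1 (return_home)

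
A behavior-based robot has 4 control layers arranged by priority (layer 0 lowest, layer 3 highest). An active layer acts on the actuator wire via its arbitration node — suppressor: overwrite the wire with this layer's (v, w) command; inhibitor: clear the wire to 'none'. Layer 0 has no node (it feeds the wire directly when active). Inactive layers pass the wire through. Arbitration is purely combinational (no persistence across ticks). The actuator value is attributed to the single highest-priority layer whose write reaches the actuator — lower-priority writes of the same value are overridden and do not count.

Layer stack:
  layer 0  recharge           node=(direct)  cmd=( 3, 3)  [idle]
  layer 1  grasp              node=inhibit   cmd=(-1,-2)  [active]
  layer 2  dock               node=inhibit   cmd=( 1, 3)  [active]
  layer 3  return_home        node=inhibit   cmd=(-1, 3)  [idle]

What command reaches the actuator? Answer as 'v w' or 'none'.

L0 recharge: idle → wire = none
L1 grasp: active, inhibitor → wire = none
L2 dock: active, inhibitor → wire = none
L3 return_home: idle → wire stays none
actuator = none

none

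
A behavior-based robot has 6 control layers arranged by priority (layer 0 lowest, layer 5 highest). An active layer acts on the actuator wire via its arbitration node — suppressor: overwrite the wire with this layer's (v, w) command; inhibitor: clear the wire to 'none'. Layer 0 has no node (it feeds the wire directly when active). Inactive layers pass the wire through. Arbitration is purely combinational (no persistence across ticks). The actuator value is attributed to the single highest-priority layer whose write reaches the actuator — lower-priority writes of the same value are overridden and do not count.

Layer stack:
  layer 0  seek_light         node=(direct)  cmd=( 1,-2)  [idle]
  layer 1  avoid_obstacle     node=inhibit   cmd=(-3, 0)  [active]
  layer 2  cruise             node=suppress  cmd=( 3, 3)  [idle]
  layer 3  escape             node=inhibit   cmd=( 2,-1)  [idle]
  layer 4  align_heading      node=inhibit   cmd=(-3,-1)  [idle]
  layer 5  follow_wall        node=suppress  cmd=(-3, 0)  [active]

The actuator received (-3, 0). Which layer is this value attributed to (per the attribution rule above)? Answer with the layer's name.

[0] seek_light off; wire := none
[1] avoid_obstacle on (inhibit); wire := none
[2] cruise off; pass none
[3] escape off; pass none
[4] align_heading off; pass none
[5] follow_wall on (suppress); wire := (-3, 0)
output (-3, 0)
last writer: layer 5 = follow_wall

follow_wall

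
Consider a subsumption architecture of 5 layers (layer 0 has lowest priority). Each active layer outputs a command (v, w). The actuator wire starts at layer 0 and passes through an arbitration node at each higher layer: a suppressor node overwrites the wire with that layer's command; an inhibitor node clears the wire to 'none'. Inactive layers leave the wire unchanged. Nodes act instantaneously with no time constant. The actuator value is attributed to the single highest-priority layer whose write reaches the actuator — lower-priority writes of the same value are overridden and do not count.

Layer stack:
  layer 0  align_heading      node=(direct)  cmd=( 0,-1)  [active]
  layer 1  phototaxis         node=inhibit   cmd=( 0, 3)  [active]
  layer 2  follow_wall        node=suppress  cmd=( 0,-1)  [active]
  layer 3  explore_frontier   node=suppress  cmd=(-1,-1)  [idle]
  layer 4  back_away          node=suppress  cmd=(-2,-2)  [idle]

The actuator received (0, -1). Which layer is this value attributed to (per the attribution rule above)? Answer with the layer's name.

[0] align_heading on; wire := (0, -1)
[1] phototaxis on (inhibit); wire := none
[2] follow_wall on (suppress); wire := (0, -1)
[3] explore_frontier off; pass (0, -1)
[4] back_away off; pass (0, -1)
output (0, -1)
last writer: layer 2 = follow_wall

follow_wall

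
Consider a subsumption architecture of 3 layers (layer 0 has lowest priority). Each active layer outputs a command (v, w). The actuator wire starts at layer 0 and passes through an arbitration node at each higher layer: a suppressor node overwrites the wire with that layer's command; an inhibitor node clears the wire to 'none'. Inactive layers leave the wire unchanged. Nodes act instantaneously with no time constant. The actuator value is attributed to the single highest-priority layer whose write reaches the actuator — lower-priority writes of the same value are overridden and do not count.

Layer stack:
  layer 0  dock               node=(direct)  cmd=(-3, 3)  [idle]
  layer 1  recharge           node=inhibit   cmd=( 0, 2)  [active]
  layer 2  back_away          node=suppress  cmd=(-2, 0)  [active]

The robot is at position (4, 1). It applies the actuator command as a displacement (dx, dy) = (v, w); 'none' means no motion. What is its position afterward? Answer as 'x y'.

2 1

layer 0 (dock) idle — none
layer 1 (recharge) active — inhibits: none
layer 2 (back_away) active — suppresses: (-2, 0)
→ actuator (-2, 0)
position: (4, 1) + (-2, 0) = (2, 1)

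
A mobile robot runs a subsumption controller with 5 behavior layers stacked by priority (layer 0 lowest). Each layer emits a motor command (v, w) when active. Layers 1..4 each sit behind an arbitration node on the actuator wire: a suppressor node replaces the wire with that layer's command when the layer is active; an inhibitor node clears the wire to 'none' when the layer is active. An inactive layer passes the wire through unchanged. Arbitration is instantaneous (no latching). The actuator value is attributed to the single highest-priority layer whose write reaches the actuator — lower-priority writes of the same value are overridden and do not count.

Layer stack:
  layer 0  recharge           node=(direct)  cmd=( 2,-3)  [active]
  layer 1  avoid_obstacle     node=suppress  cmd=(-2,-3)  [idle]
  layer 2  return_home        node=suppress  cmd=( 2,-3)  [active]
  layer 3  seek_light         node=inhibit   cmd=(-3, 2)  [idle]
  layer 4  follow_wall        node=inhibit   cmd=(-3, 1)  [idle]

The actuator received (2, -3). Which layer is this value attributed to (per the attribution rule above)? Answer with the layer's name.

return_home

layer 0 (recharge) active — direct: (2, -3)
layer 1 (avoid_obstacle) idle — unchanged: (2, -3)
layer 2 (return_home) active — suppresses: (2, -3)
layer 3 (seek_light) idle — unchanged: (2, -3)
layer 4 (follow_wall) idle — unchanged: (2, -3)
→ actuator (2, -3)
last writer: layer 2 = return_home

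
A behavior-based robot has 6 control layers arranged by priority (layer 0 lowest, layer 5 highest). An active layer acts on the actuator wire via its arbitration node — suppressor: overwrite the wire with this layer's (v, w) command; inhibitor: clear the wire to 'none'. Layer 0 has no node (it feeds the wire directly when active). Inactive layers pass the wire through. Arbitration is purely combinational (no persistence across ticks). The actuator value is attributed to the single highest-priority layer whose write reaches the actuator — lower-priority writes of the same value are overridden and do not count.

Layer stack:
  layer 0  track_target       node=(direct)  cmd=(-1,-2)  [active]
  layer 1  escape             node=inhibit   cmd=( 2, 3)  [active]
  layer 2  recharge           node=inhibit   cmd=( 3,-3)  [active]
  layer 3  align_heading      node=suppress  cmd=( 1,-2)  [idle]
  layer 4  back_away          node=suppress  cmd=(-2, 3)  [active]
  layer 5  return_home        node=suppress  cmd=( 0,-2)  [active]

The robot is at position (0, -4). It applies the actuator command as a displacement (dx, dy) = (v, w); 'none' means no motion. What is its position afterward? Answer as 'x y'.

0 -6

layer 0 (track_target) active — direct: (-1, -2)
layer 1 (escape) active — inhibits: none
layer 2 (recharge) active — inhibits: none
layer 3 (align_heading) idle — unchanged: none
layer 4 (back_away) active — suppresses: (-2, 3)
layer 5 (return_home) active — suppresses: (0, -2)
→ actuator (0, -2)
position: (0, -4) + (0, -2) = (0, -6)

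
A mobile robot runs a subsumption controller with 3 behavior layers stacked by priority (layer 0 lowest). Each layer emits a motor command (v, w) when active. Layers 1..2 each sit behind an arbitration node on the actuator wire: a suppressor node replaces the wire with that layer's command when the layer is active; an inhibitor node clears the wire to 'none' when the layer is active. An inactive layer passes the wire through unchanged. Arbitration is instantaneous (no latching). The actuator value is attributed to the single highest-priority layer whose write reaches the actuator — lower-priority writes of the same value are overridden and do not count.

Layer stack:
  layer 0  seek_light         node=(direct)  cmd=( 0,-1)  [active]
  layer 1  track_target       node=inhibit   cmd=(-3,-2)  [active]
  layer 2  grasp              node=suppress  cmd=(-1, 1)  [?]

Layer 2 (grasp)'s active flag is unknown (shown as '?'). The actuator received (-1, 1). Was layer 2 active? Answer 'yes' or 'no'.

If layer 2 is active=yes:
  actuator would be (-1, 1)
If layer 2 is active=no:
  actuator would be none
Observed (-1, 1), so layer 2 was active.

yes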